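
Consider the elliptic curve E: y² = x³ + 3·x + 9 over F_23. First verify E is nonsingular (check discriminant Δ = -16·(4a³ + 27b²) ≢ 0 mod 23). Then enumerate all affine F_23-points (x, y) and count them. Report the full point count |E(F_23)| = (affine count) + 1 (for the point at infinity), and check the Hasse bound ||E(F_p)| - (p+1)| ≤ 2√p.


Affine points = {(0, 3), (0, 20), (1, 6), (1, 17), (2, 0), (4, 4), (4, 19), (6, 6), (6, 17), (8, 4), (8, 19), (9, 11), (9, 12), (10, 2), (10, 21), (11, 4), (11, 19), (12, 5), (12, 18), (14, 9), (14, 14), (15, 5), (15, 18), (16, 6), (16, 17), (19, 5), (19, 18), (21, 8), (21, 15)}; affine count = 29; |E(F_23)| = 30.

Discriminant check: Δ ∝ 4a³ + 27b² = 4·3³ + 27·9² = 4·27 + 27·81 ≡ 18 (mod 23). Nonzero ⇒ E is nonsingular.
For each x ∈ F_23, compute rhs = x³ + 3·x + 9 mod 23, then count y ∈ F_23 with y² ≡ rhs.
  x = 0: rhs = 9, matching y values: 3, 20 (2 points).
  x = 1: rhs = 13, matching y values: 6, 17 (2 points).
  x = 2: rhs = 0, matching y values: 0 (1 points).
  x = 3: rhs = 22, matching y values: none (0 points).
  x = 4: rhs = 16, matching y values: 4, 19 (2 points).
  x = 5: rhs = 11, matching y values: none (0 points).
  x = 6: rhs = 13, matching y values: 6, 17 (2 points).
  x = 7: rhs = 5, matching y values: none (0 points).
  x = 8: rhs = 16, matching y values: 4, 19 (2 points).
  x = 9: rhs = 6, matching y values: 11, 12 (2 points).
  x = 10: rhs = 4, matching y values: 2, 21 (2 points).
  x = 11: rhs = 16, matching y values: 4, 19 (2 points).
  x = 12: rhs = 2, matching y values: 5, 18 (2 points).
  x = 13: rhs = 14, matching y values: none (0 points).
  x = 14: rhs = 12, matching y values: 9, 14 (2 points).
  x = 15: rhs = 2, matching y values: 5, 18 (2 points).
  x = 16: rhs = 13, matching y values: 6, 17 (2 points).
  x = 17: rhs = 5, matching y values: none (0 points).
  x = 18: rhs = 7, matching y values: none (0 points).
  x = 19: rhs = 2, matching y values: 5, 18 (2 points).
  x = 20: rhs = 19, matching y values: none (0 points).
  x = 21: rhs = 18, matching y values: 8, 15 (2 points).
  x = 22: rhs = 5, matching y values: none (0 points).
Total affine count: 29.
Full point count |E(F_23)| = 29 + 1 = 30.
Hasse bound: |30 − (23+1)| = |6| = 6 ≤ 2√23 ≈ 9.5917 ✓.


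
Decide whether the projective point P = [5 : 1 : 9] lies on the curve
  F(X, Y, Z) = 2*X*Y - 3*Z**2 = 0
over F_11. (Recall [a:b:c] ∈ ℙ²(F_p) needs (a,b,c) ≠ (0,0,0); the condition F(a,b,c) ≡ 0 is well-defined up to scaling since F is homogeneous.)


F(5,1,9) ≡ 9 (mod 11); P is NOT on the curve.

Evaluate F(5, 1, 9) term-by-term (mod 11).
  2*X*Y ↦ 2·5·1·1 = 10
  -3*Z**2 ↦ -3·1·1·81 = -243
Sum: F(5, 1, 9) = (10) + (-243) = -233.
Reducing mod 11: -233 ≡ 9 (mod 11).
Since F(a, b, c) ≡ 9 ≠ 0 (mod 11), P does NOT lie on the curve.


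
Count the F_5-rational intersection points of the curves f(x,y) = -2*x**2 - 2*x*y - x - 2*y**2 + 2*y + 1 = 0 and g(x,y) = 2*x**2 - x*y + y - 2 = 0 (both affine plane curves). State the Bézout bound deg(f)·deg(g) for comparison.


Common zeros: {(1, 2), (1, 3), (3, 3), (4, 0)}; count = 4; Bézout bound = 4.

deg(f) = 2, deg(g) = 2, so Bézout bound = 4.
Scan x ∈ F_5. For each x, list the y ∈ F_5 with f(x, y) ≡ 0 and those with g(x, y) ≡ 0 (mod 5); the common zeros in that column are the intersection.
  x = 0: f ≡ 0 at y ∈ ∅; g ≡ 0 at y ∈ {2}; common: ∅.
  x = 1: f ≡ 0 at y ∈ {2, 3}; g ≡ 0 at y ∈ {0, 1, 2, 3, 4}; common: {2, 3}.
  x = 2: f ≡ 0 at y ∈ ∅; g ≡ 0 at y ∈ {1}; common: ∅.
  x = 3: f ≡ 0 at y ∈ {0, 3}; g ≡ 0 at y ∈ {3}; common: {3}.
  x = 4: f ≡ 0 at y ∈ {0, 2}; g ≡ 0 at y ∈ {0}; common: {0}.
Collecting: common zeros = {(1, 2), (1, 3), (3, 3), (4, 0)}, so the count is 4.
Comparison with the Bézout bound: 4 ≤ 4 = deg(f)·deg(g), as expected for curves with no common component (the bound is attained).


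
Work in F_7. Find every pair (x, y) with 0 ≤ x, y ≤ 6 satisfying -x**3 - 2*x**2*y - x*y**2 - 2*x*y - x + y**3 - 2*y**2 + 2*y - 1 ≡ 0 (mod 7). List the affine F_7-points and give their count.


Affine F_7-points: {(0, 1), (0, 3), (0, 5), (1, 1), (4, 1), (4, 2), (4, 3)}; count = 7.

For each of the 49 pairs (x, y) ∈ F_7², evaluate f(x, y) mod 7. Record the zeros.
  x = 0: [0↦6, 1↦0, 2↦3, 3↦0, 4↦4, 5↦0, 6↦1]  zeros at y ∈ {1, 3, 5}
  x = 1: [0↦4, 1↦0, 2↦3, 3↦5, 4↦5, 5↦2, 6↦2]  zeros at y ∈ {1}
  x = 2: [0↦3, 1↦4, 2↦3, 3↦6, 4↦5, 5↦6, 6↦1]  zeros at y ∈ ∅
  x = 3: [0↦4, 1↦6, 2↦4, 3↦4, 4↦5, 5↦6, 6↦6]  zeros at y ∈ ∅
  x = 4: [0↦1, 1↦0, 2↦0, 3↦0, 4↦6, 5↦3, 6↦4]  zeros at y ∈ {1, 2, 3}
  x = 5: [0↦2, 1↦1, 2↦6, 3↦2, 4↦2, 5↦5, 6↦3]  zeros at y ∈ ∅
  x = 6: [0↦1, 1↦3, 2↦2, 3↦4, 4↦1, 5↦6, 6↦4]  zeros at y ∈ ∅
Collecting zeros: affine points = {(0, 1), (0, 3), (0, 5), (1, 1), (4, 1), (4, 2), (4, 3)}.
Total count |C(F_7)_aff| = 7.


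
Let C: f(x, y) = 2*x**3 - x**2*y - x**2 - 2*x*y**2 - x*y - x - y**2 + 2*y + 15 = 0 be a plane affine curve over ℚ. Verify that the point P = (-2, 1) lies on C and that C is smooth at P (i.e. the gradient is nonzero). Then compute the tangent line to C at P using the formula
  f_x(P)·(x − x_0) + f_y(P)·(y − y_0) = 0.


Tangent line at P: 28*x + 6*y + 50 = 0.

Step 1: f(-2, 1) = 0, so P lies on C.
Step 2: partial derivatives
  f_x(x, y) = 6*x**2 - 2*x*y - 2*x - 2*y**2 - y - 1, f_y(x, y) = -x**2 - 4*x*y - x - 2*y + 2.
  f_x(P) = 28, f_y(P) = 6 (gradient nonzero, so P is smooth).
Step 3: tangent line at P: 28·(x − -2) + 6·(y − 1) = 0.
Expanding: 28*x + 6*y + 50 = 0.


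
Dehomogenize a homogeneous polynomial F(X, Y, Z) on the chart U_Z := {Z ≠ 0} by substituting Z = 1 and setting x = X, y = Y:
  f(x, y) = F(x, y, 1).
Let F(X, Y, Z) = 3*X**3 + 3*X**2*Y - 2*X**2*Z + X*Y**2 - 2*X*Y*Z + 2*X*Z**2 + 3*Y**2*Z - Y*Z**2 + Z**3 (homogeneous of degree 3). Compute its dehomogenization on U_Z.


f(x, y) = 3*x**3 + 3*x**2*y - 2*x**2 + x*y**2 - 2*x*y + 2*x + 3*y**2 - y + 1

On U_Z we set Z = 1. Each monomial c·X^i·Y^j·Z^k in F becomes c·x^i·y^j·1^k = c·x^i·y^j.
Substituting Z = 1: F(X, Y, 1) = 3*x**3 + 3*x**2*y - 2*x**2 + x*y**2 - 2*x*y + 2*x + 3*y**2 - y + 1.
Note: deg(f) ≤ deg(F) = 3; strict inequality happens when F is divisible by Z (lost terms).


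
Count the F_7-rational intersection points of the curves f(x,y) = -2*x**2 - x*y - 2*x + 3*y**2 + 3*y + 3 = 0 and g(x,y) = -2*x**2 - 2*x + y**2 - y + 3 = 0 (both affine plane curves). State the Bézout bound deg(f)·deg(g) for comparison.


Common zeros: {(2, 6), (3, 0)}; count = 2; Bézout bound = 4.

deg(f) = 2, deg(g) = 2, so Bézout bound = 4.
Scan x ∈ F_7. For each x, list the y ∈ F_7 with f(x, y) ≡ 0 and those with g(x, y) ≡ 0 (mod 7); the common zeros in that column are the intersection.
  x = 0: f ≡ 0 at y ∈ {2, 4}; g ≡ 0 at y ∈ ∅; common: ∅.
  x = 1: f ≡ 0 at y ∈ {5, 6}; g ≡ 0 at y ∈ ∅; common: ∅.
  x = 2: f ≡ 0 at y ∈ {3, 6}; g ≡ 0 at y ∈ {2, 6}; common: {6}.
  x = 3: f ≡ 0 at y ∈ {0}; g ≡ 0 at y ∈ {0, 1}; common: {0}.
  x = 4: f ≡ 0 at y ∈ {1, 4}; g ≡ 0 at y ∈ {2, 6}; common: ∅.
  x = 5: f ≡ 0 at y ∈ {1, 2}; g ≡ 0 at y ∈ ∅; common: ∅.
  x = 6: f ≡ 0 at y ∈ {3, 5}; g ≡ 0 at y ∈ ∅; common: ∅.
Collecting: common zeros = {(2, 6), (3, 0)}, so the count is 2.
Comparison with the Bézout bound: 2 ≤ 4 = deg(f)·deg(g), as expected for curves with no common component (the affine F_7-count falls short of the bound because intersections may lie at infinity, over extension fields, or carry multiplicity).


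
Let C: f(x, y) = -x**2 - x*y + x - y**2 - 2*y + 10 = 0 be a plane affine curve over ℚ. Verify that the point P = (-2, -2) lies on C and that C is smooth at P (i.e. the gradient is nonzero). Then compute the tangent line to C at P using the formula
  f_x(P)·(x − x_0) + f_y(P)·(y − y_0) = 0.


Tangent line at P: 7*x + 4*y + 22 = 0.

Step 1: f(-2, -2) = 0, so P lies on C.
Step 2: partial derivatives
  f_x(x, y) = -2*x - y + 1, f_y(x, y) = -x - 2*y - 2.
  f_x(P) = 7, f_y(P) = 4 (gradient nonzero, so P is smooth).
Step 3: tangent line at P: 7·(x − -2) + 4·(y − -2) = 0.
Expanding: 7*x + 4*y + 22 = 0.


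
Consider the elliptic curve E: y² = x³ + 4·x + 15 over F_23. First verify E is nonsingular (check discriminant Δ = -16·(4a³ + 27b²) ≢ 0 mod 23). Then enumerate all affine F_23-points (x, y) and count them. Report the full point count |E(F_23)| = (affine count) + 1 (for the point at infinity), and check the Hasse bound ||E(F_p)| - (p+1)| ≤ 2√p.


Affine points = {(2, 10), (2, 13), (3, 10), (3, 13), (4, 7), (4, 16), (6, 5), (6, 18), (7, 8), (7, 15), (14, 3), (14, 20), (15, 0), (16, 9), (16, 14), (18, 10), (18, 13), (19, 2), (19, 21)}; affine count = 19; |E(F_23)| = 20.

Discriminant check: Δ ∝ 4a³ + 27b² = 4·4³ + 27·15² = 4·64 + 27·225 ≡ 6 (mod 23). Nonzero ⇒ E is nonsingular.
For each x ∈ F_23, compute rhs = x³ + 4·x + 15 mod 23, then count y ∈ F_23 with y² ≡ rhs.
  x = 0: rhs = 15, matching y values: none (0 points).
  x = 1: rhs = 20, matching y values: none (0 points).
  x = 2: rhs = 8, matching y values: 10, 13 (2 points).
  x = 3: rhs = 8, matching y values: 10, 13 (2 points).
  x = 4: rhs = 3, matching y values: 7, 16 (2 points).
  x = 5: rhs = 22, matching y values: none (0 points).
  x = 6: rhs = 2, matching y values: 5, 18 (2 points).
  x = 7: rhs = 18, matching y values: 8, 15 (2 points).
  x = 8: rhs = 7, matching y values: none (0 points).
  x = 9: rhs = 21, matching y values: none (0 points).
  x = 10: rhs = 20, matching y values: none (0 points).
  x = 11: rhs = 10, matching y values: none (0 points).
  x = 12: rhs = 20, matching y values: none (0 points).
  x = 13: rhs = 10, matching y values: none (0 points).
  x = 14: rhs = 9, matching y values: 3, 20 (2 points).
  x = 15: rhs = 0, matching y values: 0 (1 points).
  x = 16: rhs = 12, matching y values: 9, 14 (2 points).
  x = 17: rhs = 5, matching y values: none (0 points).
  x = 18: rhs = 8, matching y values: 10, 13 (2 points).
  x = 19: rhs = 4, matching y values: 2, 21 (2 points).
  x = 20: rhs = 22, matching y values: none (0 points).
  x = 21: rhs = 22, matching y values: none (0 points).
  x = 22: rhs = 10, matching y values: none (0 points).
Total affine count: 19.
Full point count |E(F_23)| = 19 + 1 = 20.
Hasse bound: |20 − (23+1)| = |-4| = 4 ≤ 2√23 ≈ 9.5917 ✓.


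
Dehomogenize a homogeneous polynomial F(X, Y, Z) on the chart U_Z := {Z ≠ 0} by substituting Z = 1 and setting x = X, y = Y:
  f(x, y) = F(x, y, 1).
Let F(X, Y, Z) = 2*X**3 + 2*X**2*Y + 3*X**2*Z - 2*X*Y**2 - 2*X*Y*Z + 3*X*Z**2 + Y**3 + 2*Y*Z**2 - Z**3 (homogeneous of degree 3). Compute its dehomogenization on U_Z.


f(x, y) = 2*x**3 + 2*x**2*y + 3*x**2 - 2*x*y**2 - 2*x*y + 3*x + y**3 + 2*y - 1

On U_Z we set Z = 1. Each monomial c·X^i·Y^j·Z^k in F becomes c·x^i·y^j·1^k = c·x^i·y^j.
Substituting Z = 1: F(X, Y, 1) = 2*x**3 + 2*x**2*y + 3*x**2 - 2*x*y**2 - 2*x*y + 3*x + y**3 + 2*y - 1.
Note: deg(f) ≤ deg(F) = 3; strict inequality happens when F is divisible by Z (lost terms).


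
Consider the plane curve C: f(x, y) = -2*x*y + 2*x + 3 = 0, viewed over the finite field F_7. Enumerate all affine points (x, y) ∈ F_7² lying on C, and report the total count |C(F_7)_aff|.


Affine F_7-points: {(1, 6), (2, 0), (3, 5), (4, 4), (5, 2), (6, 3)}; count = 6.

For each of the 49 pairs (x, y) ∈ F_7², evaluate f(x, y) mod 7. Record the zeros.
  x = 0: [0↦3, 1↦3, 2↦3, 3↦3, 4↦3, 5↦3, 6↦3]  zeros at y ∈ ∅
  x = 1: [0↦5, 1↦3, 2↦1, 3↦6, 4↦4, 5↦2, 6↦0]  zeros at y ∈ {6}
  x = 2: [0↦0, 1↦3, 2↦6, 3↦2, 4↦5, 5↦1, 6↦4]  zeros at y ∈ {0}
  x = 3: [0↦2, 1↦3, 2↦4, 3↦5, 4↦6, 5↦0, 6↦1]  zeros at y ∈ {5}
  x = 4: [0↦4, 1↦3, 2↦2, 3↦1, 4↦0, 5↦6, 6↦5]  zeros at y ∈ {4}
  x = 5: [0↦6, 1↦3, 2↦0, 3↦4, 4↦1, 5↦5, 6↦2]  zeros at y ∈ {2}
  x = 6: [0↦1, 1↦3, 2↦5, 3↦0, 4↦2, 5↦4, 6↦6]  zeros at y ∈ {3}
Collecting zeros: affine points = {(1, 6), (2, 0), (3, 5), (4, 4), (5, 2), (6, 3)}.
Total count |C(F_7)_aff| = 6.


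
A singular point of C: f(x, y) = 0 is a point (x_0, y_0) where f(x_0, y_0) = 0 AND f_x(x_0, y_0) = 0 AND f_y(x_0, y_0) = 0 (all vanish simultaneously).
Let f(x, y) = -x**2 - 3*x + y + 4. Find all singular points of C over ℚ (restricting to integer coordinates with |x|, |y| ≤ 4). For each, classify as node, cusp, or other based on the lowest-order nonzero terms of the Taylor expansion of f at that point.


No singular points in the scanned grid; C is smooth there.

Compute partial derivatives:
  f_x = -2*x - 3.
  f_y = 1.
f_y = 1 is a nonzero constant, so f_y never vanishes: no point (x, y) can satisfy f = f_x = f_y = 0. In particular no (x, y) ∈ {−4, ..., 4}² is singular; the curve is smooth.


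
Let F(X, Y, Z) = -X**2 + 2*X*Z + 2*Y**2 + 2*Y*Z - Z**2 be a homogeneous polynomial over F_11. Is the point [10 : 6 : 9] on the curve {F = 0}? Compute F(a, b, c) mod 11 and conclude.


F(10,6,9) ≡ 3 (mod 11); P is NOT on the curve.

Evaluate F(10, 6, 9) term-by-term (mod 11).
  -X**2 ↦ -1·100·1·1 = -100
  2*X*Z ↦ 2·10·1·9 = 180
  2*Y**2 ↦ 2·1·36·1 = 72
  2*Y*Z ↦ 2·1·6·9 = 108
  -Z**2 ↦ -1·1·1·81 = -81
Sum: F(10, 6, 9) = (-100) + (180) + (72) + (108) + (-81) = 179.
Reducing mod 11: 179 ≡ 3 (mod 11).
Since F(a, b, c) ≡ 3 ≠ 0 (mod 11), P does NOT lie on the curve.


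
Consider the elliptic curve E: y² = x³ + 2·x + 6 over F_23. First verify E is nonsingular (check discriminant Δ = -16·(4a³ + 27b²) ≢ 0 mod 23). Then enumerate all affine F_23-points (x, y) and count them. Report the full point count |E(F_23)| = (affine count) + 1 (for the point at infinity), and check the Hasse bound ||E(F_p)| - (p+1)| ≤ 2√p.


Affine points = {(0, 11), (0, 12), (1, 3), (1, 20), (2, 8), (2, 15), (3, 4), (3, 19), (4, 3), (4, 20), (5, 7), (5, 16), (6, 2), (6, 21), (7, 8), (7, 15), (11, 5), (11, 18), (14, 8), (14, 15), (17, 10), (17, 13), (18, 3), (18, 20), (19, 7), (19, 16), (22, 7), (22, 16)}; affine count = 28; |E(F_23)| = 29.

Discriminant check: Δ ∝ 4a³ + 27b² = 4·2³ + 27·6² = 4·8 + 27·36 ≡ 15 (mod 23). Nonzero ⇒ E is nonsingular.
For each x ∈ F_23, compute rhs = x³ + 2·x + 6 mod 23, then count y ∈ F_23 with y² ≡ rhs.
  x = 0: rhs = 6, matching y values: 11, 12 (2 points).
  x = 1: rhs = 9, matching y values: 3, 20 (2 points).
  x = 2: rhs = 18, matching y values: 8, 15 (2 points).
  x = 3: rhs = 16, matching y values: 4, 19 (2 points).
  x = 4: rhs = 9, matching y values: 3, 20 (2 points).
  x = 5: rhs = 3, matching y values: 7, 16 (2 points).
  x = 6: rhs = 4, matching y values: 2, 21 (2 points).
  x = 7: rhs = 18, matching y values: 8, 15 (2 points).
  x = 8: rhs = 5, matching y values: none (0 points).
  x = 9: rhs = 17, matching y values: none (0 points).
  x = 10: rhs = 14, matching y values: none (0 points).
  x = 11: rhs = 2, matching y values: 5, 18 (2 points).
  x = 12: rhs = 10, matching y values: none (0 points).
  x = 13: rhs = 21, matching y values: none (0 points).
  x = 14: rhs = 18, matching y values: 8, 15 (2 points).
  x = 15: rhs = 7, matching y values: none (0 points).
  x = 16: rhs = 17, matching y values: none (0 points).
  x = 17: rhs = 8, matching y values: 10, 13 (2 points).
  x = 18: rhs = 9, matching y values: 3, 20 (2 points).
  x = 19: rhs = 3, matching y values: 7, 16 (2 points).
  x = 20: rhs = 19, matching y values: none (0 points).
  x = 21: rhs = 17, matching y values: none (0 points).
  x = 22: rhs = 3, matching y values: 7, 16 (2 points).
Total affine count: 28.
Full point count |E(F_23)| = 28 + 1 = 29.
Hasse bound: |29 − (23+1)| = |5| = 5 ≤ 2√23 ≈ 9.5917 ✓.


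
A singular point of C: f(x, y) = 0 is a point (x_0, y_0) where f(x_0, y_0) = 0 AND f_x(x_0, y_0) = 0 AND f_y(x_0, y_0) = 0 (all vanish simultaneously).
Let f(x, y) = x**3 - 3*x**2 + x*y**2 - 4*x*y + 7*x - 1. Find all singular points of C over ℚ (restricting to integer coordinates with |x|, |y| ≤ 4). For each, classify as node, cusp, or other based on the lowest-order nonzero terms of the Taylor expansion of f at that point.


Singular points: {(1, 2)}; classification: cusp.

Compute partial derivatives:
  f_x = 3*x**2 - 6*x + y**2 - 4*y + 7.
  f_y = 2*x*y - 4*x.
Scan x_0 ∈ {−4, ..., 4}. For each x_0, f_y(x_0, y) is a polynomial in y; find its integer roots y ∈ {−4, ..., 4}, then test f_x and f at those candidates.
  x = -4: f_y(-4, y) = 16 - 8*y; vanishes at y ∈ {2}. (-4, 2): f_x = 75 ≠ 0.
  x = -3: f_y(-3, y) = 12 - 6*y; vanishes at y ∈ {2}. (-3, 2): f_x = 48 ≠ 0.
  x = -2: f_y(-2, y) = 8 - 4*y; vanishes at y ∈ {2}. (-2, 2): f_x = 27 ≠ 0.
  x = -1: f_y(-1, y) = 4 - 2*y; vanishes at y ∈ {2}. (-1, 2): f_x = 12 ≠ 0.
  x = 0: f_y(0, y) = 0; vanishes at y ∈ {-4, -3, -2, -1, 0, 1, 2, 3, 4}. (0, -4): f_x = 39 ≠ 0; (0, -3): f_x = 28 ≠ 0; (0, -2): f_x = 19 ≠ 0; (0, -1): f_x = 12 ≠ 0; (0, 0): f_x = 7 ≠ 0; (0, 1): f_x = 4 ≠ 0; (0, 2): f_x = 3 ≠ 0; (0, 3): f_x = 4 ≠ 0; (0, 4): f_x = 7 ≠ 0.
  x = 1: f_y(1, y) = 2*y - 4; vanishes at y ∈ {2}. (1, 2): f_x = 0, f = 0 — SINGULAR.
  x = 2: f_y(2, y) = 4*y - 8; vanishes at y ∈ {2}. (2, 2): f_x = 3 ≠ 0.
  x = 3: f_y(3, y) = 6*y - 12; vanishes at y ∈ {2}. (3, 2): f_x = 12 ≠ 0.
  x = 4: f_y(4, y) = 8*y - 16; vanishes at y ∈ {2}. (4, 2): f_x = 27 ≠ 0.
Only singular point on the grid: (1, 2).
Classify: substitute x = 1 + u, y = 2 + v and expand: f = u**3 + u*v**2 + v**2.
No constant or linear terms (consistent with a singular point). Quadratic part: v**2. Cubic part: u**3 + u*v**2.
The quadratic part v**2 is a perfect square, so there is a single (double) tangent line v = 0, i.e. y = 2. Restricting the cubic part to that line (v = 0) leaves u**3 ≠ 0, so f is not divisible by v and the branch is v² ≈ -u**3 to lowest order — this is a cusp.
Classification: cusp.


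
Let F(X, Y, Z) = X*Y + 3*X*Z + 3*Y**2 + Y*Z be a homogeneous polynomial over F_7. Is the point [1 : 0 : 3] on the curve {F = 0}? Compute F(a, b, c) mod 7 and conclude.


F(1,0,3) ≡ 2 (mod 7); P is NOT on the curve.

Evaluate F(1, 0, 3) term-by-term (mod 7).
  X*Y ↦ 1·1·0·1 = 0
  3*X*Z ↦ 3·1·1·3 = 9
  3*Y**2 ↦ 3·1·0·1 = 0
  Y*Z ↦ 1·1·0·3 = 0
Sum: F(1, 0, 3) = (0) + (9) + (0) + (0) = 9.
Reducing mod 7: 9 ≡ 2 (mod 7).
Since F(a, b, c) ≡ 2 ≠ 0 (mod 7), P does NOT lie on the curve.


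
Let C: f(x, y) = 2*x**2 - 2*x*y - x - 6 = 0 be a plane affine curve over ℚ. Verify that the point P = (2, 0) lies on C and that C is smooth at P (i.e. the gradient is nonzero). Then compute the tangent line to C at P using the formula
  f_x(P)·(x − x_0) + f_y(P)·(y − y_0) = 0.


Tangent line at P: 7*x - 4*y - 14 = 0.

Step 1: f(2, 0) = 0, so P lies on C.
Step 2: partial derivatives
  f_x(x, y) = 4*x - 2*y - 1, f_y(x, y) = -2*x.
  f_x(P) = 7, f_y(P) = -4 (gradient nonzero, so P is smooth).
Step 3: tangent line at P: 7·(x − 2) + -4·(y − 0) = 0.
Expanding: 7*x - 4*y - 14 = 0.


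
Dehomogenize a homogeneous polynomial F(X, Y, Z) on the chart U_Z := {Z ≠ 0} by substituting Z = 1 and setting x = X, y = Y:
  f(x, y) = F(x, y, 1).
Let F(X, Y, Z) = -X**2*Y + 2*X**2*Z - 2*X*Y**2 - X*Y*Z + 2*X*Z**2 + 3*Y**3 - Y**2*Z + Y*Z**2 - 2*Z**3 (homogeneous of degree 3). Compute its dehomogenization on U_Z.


f(x, y) = -x**2*y + 2*x**2 - 2*x*y**2 - x*y + 2*x + 3*y**3 - y**2 + y - 2

On U_Z we set Z = 1. Each monomial c·X^i·Y^j·Z^k in F becomes c·x^i·y^j·1^k = c·x^i·y^j.
Substituting Z = 1: F(X, Y, 1) = -x**2*y + 2*x**2 - 2*x*y**2 - x*y + 2*x + 3*y**3 - y**2 + y - 2.
Note: deg(f) ≤ deg(F) = 3; strict inequality happens when F is divisible by Z (lost terms).


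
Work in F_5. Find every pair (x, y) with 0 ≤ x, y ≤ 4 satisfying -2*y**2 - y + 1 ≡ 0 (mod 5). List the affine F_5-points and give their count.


Affine F_5-points: {(0, 3), (0, 4), (1, 3), (1, 4), (2, 3), (2, 4), (3, 3), (3, 4), (4, 3), (4, 4)}; count = 10.

For each of the 25 pairs (x, y) ∈ F_5², evaluate f(x, y) mod 5. Record the zeros.
  x = 0: [0↦1, 1↦3, 2↦1, 3↦0, 4↦0]  zeros at y ∈ {3, 4}
  x = 1: [0↦1, 1↦3, 2↦1, 3↦0, 4↦0]  zeros at y ∈ {3, 4}
  x = 2: [0↦1, 1↦3, 2↦1, 3↦0, 4↦0]  zeros at y ∈ {3, 4}
  x = 3: [0↦1, 1↦3, 2↦1, 3↦0, 4↦0]  zeros at y ∈ {3, 4}
  x = 4: [0↦1, 1↦3, 2↦1, 3↦0, 4↦0]  zeros at y ∈ {3, 4}
Collecting zeros: affine points = {(0, 3), (0, 4), (1, 3), (1, 4), (2, 3), (2, 4), (3, 3), (3, 4), (4, 3), (4, 4)}.
Total count |C(F_5)_aff| = 10.


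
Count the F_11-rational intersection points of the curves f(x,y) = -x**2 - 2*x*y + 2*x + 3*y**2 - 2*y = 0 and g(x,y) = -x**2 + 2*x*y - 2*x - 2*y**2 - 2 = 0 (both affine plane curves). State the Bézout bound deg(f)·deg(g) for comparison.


Common zeros: ∅; count = 0; Bézout bound = 4.

deg(f) = 2, deg(g) = 2, so Bézout bound = 4.
Scan x ∈ F_11. For each x, list the y ∈ F_11 with f(x, y) ≡ 0 and those with g(x, y) ≡ 0 (mod 11); the common zeros in that column are the intersection.
  x = 0: f ≡ 0 at y ∈ {0, 8}; g ≡ 0 at y ∈ ∅; common: ∅.
  x = 1: f ≡ 0 at y ∈ {1, 4}; g ≡ 0 at y ∈ ∅; common: ∅.
  x = 2: f ≡ 0 at y ∈ {0, 2}; g ≡ 0 at y ∈ ∅; common: ∅.
  x = 3: f ≡ 0 at y ∈ {3, 7}; g ≡ 0 at y ∈ ∅; common: ∅.
  x = 4: f ≡ 0 at y ∈ {3, 4}; g ≡ 0 at y ∈ ∅; common: ∅.
  x = 5: f ≡ 0 at y ∈ {5, 10}; g ≡ 0 at y ∈ ∅; common: ∅.
  x = 6: f ≡ 0 at y ∈ {6}; g ≡ 0 at y ∈ ∅; common: ∅.
  x = 7: f ≡ 0 at y ∈ {2, 7}; g ≡ 0 at y ∈ ∅; common: ∅.
  x = 8: f ≡ 0 at y ∈ {8, 9}; g ≡ 0 at y ∈ ∅; common: ∅.
  x = 9: f ≡ 0 at y ∈ {5, 9}; g ≡ 0 at y ∈ {10}; common: ∅.
  x = 10: f ≡ 0 at y ∈ {1, 10}; g ≡ 0 at y ∈ ∅; common: ∅.
Collecting: common zeros = ∅, so the count is 0.
Comparison with the Bézout bound: 0 ≤ 4 = deg(f)·deg(g), as expected for curves with no common component (the affine F_11-count falls short of the bound because intersections may lie at infinity, over extension fields, or carry multiplicity).


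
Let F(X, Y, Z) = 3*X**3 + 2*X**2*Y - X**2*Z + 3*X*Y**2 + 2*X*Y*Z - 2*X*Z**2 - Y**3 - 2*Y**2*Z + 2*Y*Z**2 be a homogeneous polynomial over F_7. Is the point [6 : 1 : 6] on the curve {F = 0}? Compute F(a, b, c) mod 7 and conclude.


F(6,1,6) ≡ 4 (mod 7); P is NOT on the curve.

Evaluate F(6, 1, 6) term-by-term (mod 7).
  3*X**3 ↦ 3·216·1·1 = 648
  2*X**2*Y ↦ 2·36·1·1 = 72
  -X**2*Z ↦ -1·36·1·6 = -216
  3*X*Y**2 ↦ 3·6·1·1 = 18
  2*X*Y*Z ↦ 2·6·1·6 = 72
  -2*X*Z**2 ↦ -2·6·1·36 = -432
  -Y**3 ↦ -1·1·1·1 = -1
  -2*Y**2*Z ↦ -2·1·1·6 = -12
  2*Y*Z**2 ↦ 2·1·1·36 = 72
Sum: F(6, 1, 6) = (648) + (72) + (-216) + (18) + (72) + (-432) + (-1) + (-12) + (72) = 221.
Reducing mod 7: 221 ≡ 4 (mod 7).
Since F(a, b, c) ≡ 4 ≠ 0 (mod 7), P does NOT lie on the curve.


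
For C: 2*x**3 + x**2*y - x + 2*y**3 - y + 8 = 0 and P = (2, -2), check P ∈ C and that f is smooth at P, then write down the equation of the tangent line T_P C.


Tangent line at P: 15*x + 27*y + 24 = 0.

Step 1: f(2, -2) = 0, so P lies on C.
Step 2: partial derivatives
  f_x(x, y) = 6*x**2 + 2*x*y - 1, f_y(x, y) = x**2 + 6*y**2 - 1.
  f_x(P) = 15, f_y(P) = 27 (gradient nonzero, so P is smooth).
Step 3: tangent line at P: 15·(x − 2) + 27·(y − -2) = 0.
Expanding: 15*x + 27*y + 24 = 0.


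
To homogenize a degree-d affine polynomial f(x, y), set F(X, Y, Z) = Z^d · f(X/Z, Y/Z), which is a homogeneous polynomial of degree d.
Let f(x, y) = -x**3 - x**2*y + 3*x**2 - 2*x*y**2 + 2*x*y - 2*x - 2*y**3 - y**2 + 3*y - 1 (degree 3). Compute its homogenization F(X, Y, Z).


F(X, Y, Z) = -X**3 - X**2*Y + 3*X**2*Z - 2*X*Y**2 + 2*X*Y*Z - 2*X*Z**2 - 2*Y**3 - Y**2*Z + 3*Y*Z**2 - Z**3

deg(f) = 3.
Substitute x = X/Z, y = Y/Z into f, then multiply by Z^3.
  monomial -1·x^3·y^0 ↦ -1·X^3·Y^0·Z^0.
  monomial -1·x^2·y^1 ↦ -1·X^2·Y^1·Z^0.
  monomial 3·x^2·y^0 ↦ 3·X^2·Y^0·Z^1.
  monomial -2·x^1·y^2 ↦ -2·X^1·Y^2·Z^0.
  monomial 2·x^1·y^1 ↦ 2·X^1·Y^1·Z^1.
  monomial -2·x^1·y^0 ↦ -2·X^1·Y^0·Z^2.
  monomial -2·x^0·y^3 ↦ -2·X^0·Y^3·Z^0.
  monomial -1·x^0·y^2 ↦ -1·X^0·Y^2·Z^1.
  monomial 3·x^0·y^1 ↦ 3·X^0·Y^1·Z^2.
  monomial -1·x^0·y^0 ↦ -1·X^0·Y^0·Z^3.
Collecting: F(X, Y, Z) = -X**3 - X**2*Y + 3*X**2*Z - 2*X*Y**2 + 2*X*Y*Z - 2*X*Z**2 - 2*Y**3 - Y**2*Z + 3*Y*Z**2 - Z**3.


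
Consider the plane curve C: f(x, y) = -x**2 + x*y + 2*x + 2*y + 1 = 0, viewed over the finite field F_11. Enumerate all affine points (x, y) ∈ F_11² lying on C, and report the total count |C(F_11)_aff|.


Affine F_11-points: {(0, 5), (1, 3), (2, 8), (3, 7), (4, 3), (5, 2), (6, 7), (7, 5), (8, 8), (10, 2)}; count = 10.

For each of the 121 pairs (x, y) ∈ F_11², evaluate f(x, y) mod 11. Record the zeros.
  x = 0: [0↦1, 1↦3, 2↦5, 3↦7, 4↦9, 5↦0, 6↦2, 7↦4, 8↦6, 9↦8, 10↦10]  zeros at y ∈ {5}
  x = 1: [0↦2, 1↦5, 2↦8, 3↦0, 4↦3, 5↦6, 6↦9, 7↦1, 8↦4, 9↦7, 10↦10]  zeros at y ∈ {3}
  x = 2: [0↦1, 1↦5, 2↦9, 3↦2, 4↦6, 5↦10, 6↦3, 7↦7, 8↦0, 9↦4, 10↦8]  zeros at y ∈ {8}
  x = 3: [0↦9, 1↦3, 2↦8, 3↦2, 4↦7, 5↦1, 6↦6, 7↦0, 8↦5, 9↦10, 10↦4]  zeros at y ∈ {7}
  x = 4: [0↦4, 1↦10, 2↦5, 3↦0, 4↦6, 5↦1, 6↦7, 7↦2, 8↦8, 9↦3, 10↦9]  zeros at y ∈ {3}
  x = 5: [0↦8, 1↦4, 2↦0, 3↦7, 4↦3, 5↦10, 6↦6, 7↦2, 8↦9, 9↦5, 10↦1]  zeros at y ∈ {2}
  x = 6: [0↦10, 1↦7, 2↦4, 3↦1, 4↦9, 5↦6, 6↦3, 7↦0, 8↦8, 9↦5, 10↦2]  zeros at y ∈ {7}
  x = 7: [0↦10, 1↦8, 2↦6, 3↦4, 4↦2, 5↦0, 6↦9, 7↦7, 8↦5, 9↦3, 10↦1]  zeros at y ∈ {5}
  x = 8: [0↦8, 1↦7, 2↦6, 3↦5, 4↦4, 5↦3, 6↦2, 7↦1, 8↦0, 9↦10, 10↦9]  zeros at y ∈ {8}
  x = 9: [0↦4, 1↦4, 2↦4, 3↦4, 4↦4, 5↦4, 6↦4, 7↦4, 8↦4, 9↦4, 10↦4]  zeros at y ∈ ∅
  x = 10: [0↦9, 1↦10, 2↦0, 3↦1, 4↦2, 5↦3, 6↦4, 7↦5, 8↦6, 9↦7, 10↦8]  zeros at y ∈ {2}
Collecting zeros: affine points = {(0, 5), (1, 3), (2, 8), (3, 7), (4, 3), (5, 2), (6, 7), (7, 5), (8, 8), (10, 2)}.
Total count |C(F_11)_aff| = 10.


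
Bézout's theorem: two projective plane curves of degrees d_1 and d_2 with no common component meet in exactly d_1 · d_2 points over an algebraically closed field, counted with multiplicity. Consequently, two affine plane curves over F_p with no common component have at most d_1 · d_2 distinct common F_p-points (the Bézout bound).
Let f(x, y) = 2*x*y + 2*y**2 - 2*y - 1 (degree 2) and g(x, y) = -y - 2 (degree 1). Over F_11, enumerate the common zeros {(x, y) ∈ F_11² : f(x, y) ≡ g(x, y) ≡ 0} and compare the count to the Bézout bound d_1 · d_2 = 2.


Common zeros: {(0, 9)}; count = 1; Bézout bound = 2.

deg(f) = 2, deg(g) = 1, so Bézout bound = 2.
Scan x ∈ F_11. For each x, list the y ∈ F_11 with f(x, y) ≡ 0 and those with g(x, y) ≡ 0 (mod 11); the common zeros in that column are the intersection.
  x = 0: f ≡ 0 at y ∈ {3, 9}; g ≡ 0 at y ∈ {9}; common: {9}.
  x = 1: f ≡ 0 at y ∈ ∅; g ≡ 0 at y ∈ {9}; common: ∅.
  x = 2: f ≡ 0 at y ∈ {2, 8}; g ≡ 0 at y ∈ {9}; common: ∅.
  x = 3: f ≡ 0 at y ∈ ∅; g ≡ 0 at y ∈ {9}; common: ∅.
  x = 4: f ≡ 0 at y ∈ {4}; g ≡ 0 at y ∈ {9}; common: ∅.
  x = 5: f ≡ 0 at y ∈ ∅; g ≡ 0 at y ∈ {9}; common: ∅.
  x = 6: f ≡ 0 at y ∈ {1, 5}; g ≡ 0 at y ∈ {9}; common: ∅.
  x = 7: f ≡ 0 at y ∈ {6, 10}; g ≡ 0 at y ∈ {9}; common: ∅.
  x = 8: f ≡ 0 at y ∈ ∅; g ≡ 0 at y ∈ {9}; common: ∅.
  x = 9: f ≡ 0 at y ∈ {7}; g ≡ 0 at y ∈ {9}; common: ∅.
  x = 10: f ≡ 0 at y ∈ ∅; g ≡ 0 at y ∈ {9}; common: ∅.
Collecting: common zeros = {(0, 9)}, so the count is 1.
Comparison with the Bézout bound: 1 ≤ 2 = deg(f)·deg(g), as expected for curves with no common component (the affine F_11-count falls short of the bound because intersections may lie at infinity, over extension fields, or carry multiplicity).


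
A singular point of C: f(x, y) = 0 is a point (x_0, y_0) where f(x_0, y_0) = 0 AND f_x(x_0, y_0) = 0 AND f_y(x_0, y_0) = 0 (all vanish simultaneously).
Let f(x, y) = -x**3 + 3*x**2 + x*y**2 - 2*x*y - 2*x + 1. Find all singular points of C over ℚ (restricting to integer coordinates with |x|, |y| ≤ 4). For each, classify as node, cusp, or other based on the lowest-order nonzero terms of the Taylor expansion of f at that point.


Singular points: {(1, 1)}; classification: cusp.

Compute partial derivatives:
  f_x = -3*x**2 + 6*x + y**2 - 2*y - 2.
  f_y = 2*x*y - 2*x.
Scan x_0 ∈ {−4, ..., 4}. For each x_0, f_y(x_0, y) is a polynomial in y; find its integer roots y ∈ {−4, ..., 4}, then test f_x and f at those candidates.
  x = -4: f_y(-4, y) = 8 - 8*y; vanishes at y ∈ {1}. (-4, 1): f_x = -75 ≠ 0.
  x = -3: f_y(-3, y) = 6 - 6*y; vanishes at y ∈ {1}. (-3, 1): f_x = -48 ≠ 0.
  x = -2: f_y(-2, y) = 4 - 4*y; vanishes at y ∈ {1}. (-2, 1): f_x = -27 ≠ 0.
  x = -1: f_y(-1, y) = 2 - 2*y; vanishes at y ∈ {1}. (-1, 1): f_x = -12 ≠ 0.
  x = 0: f_y(0, y) = 0; vanishes at y ∈ {-4, -3, -2, -1, 0, 1, 2, 3, 4}. (0, -4): f_x = 22 ≠ 0; (0, -3): f_x = 13 ≠ 0; (0, -2): f_x = 6 ≠ 0; (0, -1): f_x = 1 ≠ 0; (0, 0): f_x = -2 ≠ 0; (0, 1): f_x = -3 ≠ 0; (0, 2): f_x = -2 ≠ 0; (0, 3): f_x = 1 ≠ 0; (0, 4): f_x = 6 ≠ 0.
  x = 1: f_y(1, y) = 2*y - 2; vanishes at y ∈ {1}. (1, 1): f_x = 0, f = 0 — SINGULAR.
  x = 2: f_y(2, y) = 4*y - 4; vanishes at y ∈ {1}. (2, 1): f_x = -3 ≠ 0.
  x = 3: f_y(3, y) = 6*y - 6; vanishes at y ∈ {1}. (3, 1): f_x = -12 ≠ 0.
  x = 4: f_y(4, y) = 8*y - 8; vanishes at y ∈ {1}. (4, 1): f_x = -27 ≠ 0.
Only singular point on the grid: (1, 1).
Classify: substitute x = 1 + u, y = 1 + v and expand: f = -u**3 + u*v**2 + v**2.
No constant or linear terms (consistent with a singular point). Quadratic part: v**2. Cubic part: -u**3 + u*v**2.
The quadratic part v**2 is a perfect square, so there is a single (double) tangent line v = 0, i.e. y = 1. Restricting the cubic part to that line (v = 0) leaves -u**3 ≠ 0, so f is not divisible by v and the branch is v² ≈ u**3 to lowest order — this is a cusp.
Classification: cusp.


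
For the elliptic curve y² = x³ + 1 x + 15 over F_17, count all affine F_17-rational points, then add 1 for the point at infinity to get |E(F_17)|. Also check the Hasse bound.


Affine points = {(0, 7), (0, 10), (1, 0), (2, 5), (2, 12), (4, 7), (4, 10), (5, 3), (5, 14), (6, 4), (6, 13), (7, 5), (7, 12), (8, 5), (8, 12), (12, 2), (12, 15), (13, 7), (13, 10), (14, 6), (14, 11), (16, 8), (16, 9)}; affine count = 23; |E(F_17)| = 24.

Discriminant check: Δ ∝ 4a³ + 27b² = 4·1³ + 27·15² = 4·1 + 27·225 ≡ 10 (mod 17). Nonzero ⇒ E is nonsingular.
For each x ∈ F_17, compute rhs = x³ + 1·x + 15 mod 17, then count y ∈ F_17 with y² ≡ rhs.
  x = 0: rhs = 15, matching y values: 7, 10 (2 points).
  x = 1: rhs = 0, matching y values: 0 (1 points).
  x = 2: rhs = 8, matching y values: 5, 12 (2 points).
  x = 3: rhs = 11, matching y values: none (0 points).
  x = 4: rhs = 15, matching y values: 7, 10 (2 points).
  x = 5: rhs = 9, matching y values: 3, 14 (2 points).
  x = 6: rhs = 16, matching y values: 4, 13 (2 points).
  x = 7: rhs = 8, matching y values: 5, 12 (2 points).
  x = 8: rhs = 8, matching y values: 5, 12 (2 points).
  x = 9: rhs = 5, matching y values: none (0 points).
  x = 10: rhs = 5, matching y values: none (0 points).
  x = 11: rhs = 14, matching y values: none (0 points).
  x = 12: rhs = 4, matching y values: 2, 15 (2 points).
  x = 13: rhs = 15, matching y values: 7, 10 (2 points).
  x = 14: rhs = 2, matching y values: 6, 11 (2 points).
  x = 15: rhs = 5, matching y values: none (0 points).
  x = 16: rhs = 13, matching y values: 8, 9 (2 points).
Total affine count: 23.
Full point count |E(F_17)| = 23 + 1 = 24.
Hasse bound: |24 − (17+1)| = |6| = 6 ≤ 2√17 ≈ 8.2462 ✓.


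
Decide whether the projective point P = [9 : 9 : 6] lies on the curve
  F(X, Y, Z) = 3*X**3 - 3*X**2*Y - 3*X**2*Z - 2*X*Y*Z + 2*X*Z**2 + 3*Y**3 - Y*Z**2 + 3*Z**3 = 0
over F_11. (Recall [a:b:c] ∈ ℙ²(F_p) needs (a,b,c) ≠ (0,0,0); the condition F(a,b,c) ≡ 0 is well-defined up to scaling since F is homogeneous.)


F(9,9,6) ≡ 3 (mod 11); P is NOT on the curve.

Evaluate F(9, 9, 6) term-by-term (mod 11).
  3*X**3 ↦ 3·729·1·1 = 2187
  -3*X**2*Y ↦ -3·81·9·1 = -2187
  -3*X**2*Z ↦ -3·81·1·6 = -1458
  -2*X*Y*Z ↦ -2·9·9·6 = -972
  2*X*Z**2 ↦ 2·9·1·36 = 648
  3*Y**3 ↦ 3·1·729·1 = 2187
  -Y*Z**2 ↦ -1·1·9·36 = -324
  3*Z**3 ↦ 3·1·1·216 = 648
Sum: F(9, 9, 6) = (2187) + (-2187) + (-1458) + (-972) + (648) + (2187) + (-324) + (648) = 729.
Reducing mod 11: 729 ≡ 3 (mod 11).
Since F(a, b, c) ≡ 3 ≠ 0 (mod 11), P does NOT lie on the curve.


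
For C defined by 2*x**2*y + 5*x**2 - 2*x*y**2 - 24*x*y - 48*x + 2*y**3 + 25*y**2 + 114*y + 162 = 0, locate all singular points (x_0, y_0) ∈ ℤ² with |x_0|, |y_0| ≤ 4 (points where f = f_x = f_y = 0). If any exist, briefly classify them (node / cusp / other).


Singular points: {(3, -3)}; classification: node.

Compute partial derivatives:
  f_x = 4*x*y + 10*x - 2*y**2 - 24*y - 48.
  f_y = 2*x**2 - 4*x*y - 24*x + 6*y**2 + 50*y + 114.
Scan x_0 ∈ {−4, ..., 4}. For each x_0, f_y(x_0, y) is a polynomial in y; find its integer roots y ∈ {−4, ..., 4}, then test f_x and f at those candidates.
  x = -4: f_y(-4, y) = 6*y**2 + 66*y + 242; no integer root y with |y| ≤ 4.
  x = -3: f_y(-3, y) = 6*y**2 + 62*y + 204; no integer root y with |y| ≤ 4.
  x = -2: f_y(-2, y) = 6*y**2 + 58*y + 170; no integer root y with |y| ≤ 4.
  x = -1: f_y(-1, y) = 6*y**2 + 54*y + 140; no integer root y with |y| ≤ 4.
  x = 0: f_y(0, y) = 6*y**2 + 50*y + 114; no integer root y with |y| ≤ 4.
  x = 1: f_y(1, y) = 6*y**2 + 46*y + 92; no integer root y with |y| ≤ 4.
  x = 2: f_y(2, y) = 6*y**2 + 42*y + 74; no integer root y with |y| ≤ 4.
  x = 3: f_y(3, y) = 6*y**2 + 38*y + 60; vanishes at y ∈ {-3}. (3, -3): f_x = 0, f = 0 — SINGULAR.
  x = 4: f_y(4, y) = 6*y**2 + 34*y + 50; no integer root y with |y| ≤ 4.
Only singular point on the grid: (3, -3).
Classify: substitute x = 3 + u, y = -3 + v and expand: f = 2*u**2*v - u**2 - 2*u*v**2 + 2*v**3 + v**2.
No constant or linear terms (consistent with a singular point). Quadratic part: -u**2 + v**2. Cubic part: 2*u**2*v - 2*u*v**2 + 2*v**3.
The quadratic part v**2 - u**2 = (v − u)(v + u) splits into two distinct linear factors, so there are two distinct tangent lines y − -3 = ±(x − 3) — this is a node (ordinary double point).
Classification: node.


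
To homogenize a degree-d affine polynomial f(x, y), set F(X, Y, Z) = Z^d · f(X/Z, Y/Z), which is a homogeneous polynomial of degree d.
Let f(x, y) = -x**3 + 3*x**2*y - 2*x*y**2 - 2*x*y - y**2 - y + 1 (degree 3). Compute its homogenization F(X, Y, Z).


F(X, Y, Z) = -X**3 + 3*X**2*Y - 2*X*Y**2 - 2*X*Y*Z - Y**2*Z - Y*Z**2 + Z**3

deg(f) = 3.
Substitute x = X/Z, y = Y/Z into f, then multiply by Z^3.
  monomial -1·x^3·y^0 ↦ -1·X^3·Y^0·Z^0.
  monomial 3·x^2·y^1 ↦ 3·X^2·Y^1·Z^0.
  monomial -2·x^1·y^2 ↦ -2·X^1·Y^2·Z^0.
  monomial -2·x^1·y^1 ↦ -2·X^1·Y^1·Z^1.
  monomial -1·x^0·y^2 ↦ -1·X^0·Y^2·Z^1.
  monomial -1·x^0·y^1 ↦ -1·X^0·Y^1·Z^2.
  monomial 1·x^0·y^0 ↦ 1·X^0·Y^0·Z^3.
Collecting: F(X, Y, Z) = -X**3 + 3*X**2*Y - 2*X*Y**2 - 2*X*Y*Z - Y**2*Z - Y*Z**2 + Z**3.


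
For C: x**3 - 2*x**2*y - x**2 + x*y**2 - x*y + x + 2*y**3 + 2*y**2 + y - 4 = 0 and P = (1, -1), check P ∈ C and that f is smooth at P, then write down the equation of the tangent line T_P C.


Tangent line at P: 8*x - 2*y - 10 = 0.

Step 1: f(1, -1) = 0, so P lies on C.
Step 2: partial derivatives
  f_x(x, y) = 3*x**2 - 4*x*y - 2*x + y**2 - y + 1, f_y(x, y) = -2*x**2 + 2*x*y - x + 6*y**2 + 4*y + 1.
  f_x(P) = 8, f_y(P) = -2 (gradient nonzero, so P is smooth).
Step 3: tangent line at P: 8·(x − 1) + -2·(y − -1) = 0.
Expanding: 8*x - 2*y - 10 = 0.


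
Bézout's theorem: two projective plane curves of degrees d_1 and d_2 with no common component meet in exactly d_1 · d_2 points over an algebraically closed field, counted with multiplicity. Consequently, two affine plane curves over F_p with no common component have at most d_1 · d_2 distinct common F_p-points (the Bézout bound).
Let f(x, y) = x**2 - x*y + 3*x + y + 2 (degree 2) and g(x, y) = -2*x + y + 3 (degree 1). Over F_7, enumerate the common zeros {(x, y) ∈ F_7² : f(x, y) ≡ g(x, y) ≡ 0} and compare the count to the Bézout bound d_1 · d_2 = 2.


Common zeros: {(3, 3), (5, 0)}; count = 2; Bézout bound = 2.

deg(f) = 2, deg(g) = 1, so Bézout bound = 2.
Scan x ∈ F_7. For each x, list the y ∈ F_7 with f(x, y) ≡ 0 and those with g(x, y) ≡ 0 (mod 7); the common zeros in that column are the intersection.
  x = 0: f ≡ 0 at y ∈ {5}; g ≡ 0 at y ∈ {4}; common: ∅.
  x = 1: f ≡ 0 at y ∈ ∅; g ≡ 0 at y ∈ {6}; common: ∅.
  x = 2: f ≡ 0 at y ∈ {5}; g ≡ 0 at y ∈ {1}; common: ∅.
  x = 3: f ≡ 0 at y ∈ {3}; g ≡ 0 at y ∈ {3}; common: {3}.
  x = 4: f ≡ 0 at y ∈ {3}; g ≡ 0 at y ∈ {5}; common: ∅.
  x = 5: f ≡ 0 at y ∈ {0}; g ≡ 0 at y ∈ {0}; common: {0}.
  x = 6: f ≡ 0 at y ∈ {0}; g ≡ 0 at y ∈ {2}; common: ∅.
Collecting: common zeros = {(3, 3), (5, 0)}, so the count is 2.
Comparison with the Bézout bound: 2 ≤ 2 = deg(f)·deg(g), as expected for curves with no common component (the bound is attained).


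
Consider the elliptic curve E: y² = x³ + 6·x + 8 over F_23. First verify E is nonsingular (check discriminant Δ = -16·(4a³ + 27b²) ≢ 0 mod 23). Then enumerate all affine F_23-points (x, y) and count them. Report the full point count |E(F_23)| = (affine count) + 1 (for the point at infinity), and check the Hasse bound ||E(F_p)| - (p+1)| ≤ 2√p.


Affine points = {(0, 10), (0, 13), (4, 2), (4, 21), (5, 5), (5, 18), (7, 5), (7, 18), (8, 4), (8, 19), (9, 3), (9, 20), (11, 5), (11, 18), (13, 11), (13, 12), (15, 0), (17, 3), (17, 20), (19, 9), (19, 14), (20, 3), (20, 20), (22, 1), (22, 22)}; affine count = 25; |E(F_23)| = 26.

Discriminant check: Δ ∝ 4a³ + 27b² = 4·6³ + 27·8² = 4·216 + 27·64 ≡ 16 (mod 23). Nonzero ⇒ E is nonsingular.
For each x ∈ F_23, compute rhs = x³ + 6·x + 8 mod 23, then count y ∈ F_23 with y² ≡ rhs.
  x = 0: rhs = 8, matching y values: 10, 13 (2 points).
  x = 1: rhs = 15, matching y values: none (0 points).
  x = 2: rhs = 5, matching y values: none (0 points).
  x = 3: rhs = 7, matching y values: none (0 points).
  x = 4: rhs = 4, matching y values: 2, 21 (2 points).
  x = 5: rhs = 2, matching y values: 5, 18 (2 points).
  x = 6: rhs = 7, matching y values: none (0 points).
  x = 7: rhs = 2, matching y values: 5, 18 (2 points).
  x = 8: rhs = 16, matching y values: 4, 19 (2 points).
  x = 9: rhs = 9, matching y values: 3, 20 (2 points).
  x = 10: rhs = 10, matching y values: none (0 points).
  x = 11: rhs = 2, matching y values: 5, 18 (2 points).
  x = 12: rhs = 14, matching y values: none (0 points).
  x = 13: rhs = 6, matching y values: 11, 12 (2 points).
  x = 14: rhs = 7, matching y values: none (0 points).
  x = 15: rhs = 0, matching y values: 0 (1 points).
  x = 16: rhs = 14, matching y values: none (0 points).
  x = 17: rhs = 9, matching y values: 3, 20 (2 points).
  x = 18: rhs = 14, matching y values: none (0 points).
  x = 19: rhs = 12, matching y values: 9, 14 (2 points).
  x = 20: rhs = 9, matching y values: 3, 20 (2 points).
  x = 21: rhs = 11, matching y values: none (0 points).
  x = 22: rhs = 1, matching y values: 1, 22 (2 points).
Total affine count: 25.
Full point count |E(F_23)| = 25 + 1 = 26.
Hasse bound: |26 − (23+1)| = |2| = 2 ≤ 2√23 ≈ 9.5917 ✓.


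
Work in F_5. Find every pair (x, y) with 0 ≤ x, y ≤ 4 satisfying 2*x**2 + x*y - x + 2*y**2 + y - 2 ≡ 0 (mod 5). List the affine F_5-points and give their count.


Affine F_5-points: ∅; count = 0.

For each of the 25 pairs (x, y) ∈ F_5², evaluate f(x, y) mod 5. Record the zeros.
  x = 0: [0↦3, 1↦1, 2↦3, 3↦4, 4↦4]  zeros at y ∈ ∅
  x = 1: [0↦4, 1↦3, 2↦1, 3↦3, 4↦4]  zeros at y ∈ ∅
  x = 2: [0↦4, 1↦4, 2↦3, 3↦1, 4↦3]  zeros at y ∈ ∅
  x = 3: [0↦3, 1↦4, 2↦4, 3↦3, 4↦1]  zeros at y ∈ ∅
  x = 4: [0↦1, 1↦3, 2↦4, 3↦4, 4↦3]  zeros at y ∈ ∅
Collecting zeros: affine points = ∅.
Total count |C(F_5)_aff| = 0.
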